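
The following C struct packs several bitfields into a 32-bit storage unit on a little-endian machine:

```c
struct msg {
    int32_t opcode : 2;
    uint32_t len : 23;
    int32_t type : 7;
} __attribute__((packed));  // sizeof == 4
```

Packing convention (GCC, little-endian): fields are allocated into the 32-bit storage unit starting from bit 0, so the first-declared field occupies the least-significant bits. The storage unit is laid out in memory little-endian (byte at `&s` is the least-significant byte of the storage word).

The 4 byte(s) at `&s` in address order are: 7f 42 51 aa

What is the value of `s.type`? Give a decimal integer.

[0]=0x7f [1]=0x42 [2]=0x51 [3]=0xaa (little-endian) → word 0xaa51427f
opcode [0+:2] = (word>>0) & 0x3 = 3
len [2+:23] = (word>>2) & 0x7fffff = 1331359
type [25+:7] = (word>>25) & 0x7f = 85  ←
type signed 7b, MSB=1: 85 - 128 = -43

-43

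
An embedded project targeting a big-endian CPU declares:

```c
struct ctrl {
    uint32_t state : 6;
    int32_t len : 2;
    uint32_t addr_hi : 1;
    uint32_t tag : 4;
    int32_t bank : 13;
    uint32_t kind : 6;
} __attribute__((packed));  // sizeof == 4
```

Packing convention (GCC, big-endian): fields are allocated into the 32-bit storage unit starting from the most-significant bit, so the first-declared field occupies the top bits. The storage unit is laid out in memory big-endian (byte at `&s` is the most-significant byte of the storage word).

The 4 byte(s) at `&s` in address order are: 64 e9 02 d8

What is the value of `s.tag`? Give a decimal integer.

13

[0]=0x64 [1]=0xe9 [2]=0x02 [3]=0xd8 (big-endian) → word 0x64e902d8
state:6 @ bit 26 → (0x64e902d8>>26)&0x3f = 0x19
len:2 @ bit 24 → (0x64e902d8>>24)&0x3 = 0x0
addr_hi:1 @ bit 23 → (0x64e902d8>>23)&0x1 = 0x1
tag:4 @ bit 19 → (0x64e902d8>>19)&0xf = 0xd  ←
bank:13 @ bit 6 → (0x64e902d8>>6)&0x1fff = 0x40b
kind:6 @ bit 0 → (0x64e902d8>>0)&0x3f = 0x18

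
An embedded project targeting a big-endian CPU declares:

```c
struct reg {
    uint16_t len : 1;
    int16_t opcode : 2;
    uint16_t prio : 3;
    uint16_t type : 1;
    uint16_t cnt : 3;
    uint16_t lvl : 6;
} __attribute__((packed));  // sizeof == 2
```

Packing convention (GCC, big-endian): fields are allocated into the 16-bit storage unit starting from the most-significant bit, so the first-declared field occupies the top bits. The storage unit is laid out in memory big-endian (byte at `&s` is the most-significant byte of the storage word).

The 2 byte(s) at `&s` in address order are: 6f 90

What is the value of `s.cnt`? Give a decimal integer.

[0]=0x6f [1]=0x90 (big-endian) → word 0x6f90
len:1 @ bit 15 → (0x6f90>>15)&0x1 = 0x0
opcode:2 @ bit 13 → (0x6f90>>13)&0x3 = 0x3
prio:3 @ bit 10 → (0x6f90>>10)&0x7 = 0x3
type:1 @ bit 9 → (0x6f90>>9)&0x1 = 0x1
cnt:3 @ bit 6 → (0x6f90>>6)&0x7 = 0x6  ←
lvl:6 @ bit 0 → (0x6f90>>0)&0x3f = 0x10

6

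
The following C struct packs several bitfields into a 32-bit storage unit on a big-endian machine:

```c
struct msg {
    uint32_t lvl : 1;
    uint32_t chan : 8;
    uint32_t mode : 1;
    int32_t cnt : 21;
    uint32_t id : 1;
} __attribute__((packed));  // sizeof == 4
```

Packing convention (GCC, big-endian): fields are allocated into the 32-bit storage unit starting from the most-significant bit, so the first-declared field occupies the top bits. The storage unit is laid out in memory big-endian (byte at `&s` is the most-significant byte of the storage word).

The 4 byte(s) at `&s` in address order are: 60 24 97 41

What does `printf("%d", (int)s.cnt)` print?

[0]=0x60 [1]=0x24 [2]=0x97 [3]=0x41 (big-endian) → word 0x60249741
lvl:1 @ bit 31 → (0x60249741>>31)&0x1 = 0x0
chan:8 @ bit 23 → (0x60249741>>23)&0xff = 0xc0
mode:1 @ bit 22 → (0x60249741>>22)&0x1 = 0x0
cnt:21 @ bit 1 → (0x60249741>>1)&0x1fffff = 0x124ba0  ←
id:1 @ bit 0 → (0x60249741>>0)&0x1 = 0x1
cnt signed 21b, MSB=1: 1199008 - 2097152 = -898144

-898144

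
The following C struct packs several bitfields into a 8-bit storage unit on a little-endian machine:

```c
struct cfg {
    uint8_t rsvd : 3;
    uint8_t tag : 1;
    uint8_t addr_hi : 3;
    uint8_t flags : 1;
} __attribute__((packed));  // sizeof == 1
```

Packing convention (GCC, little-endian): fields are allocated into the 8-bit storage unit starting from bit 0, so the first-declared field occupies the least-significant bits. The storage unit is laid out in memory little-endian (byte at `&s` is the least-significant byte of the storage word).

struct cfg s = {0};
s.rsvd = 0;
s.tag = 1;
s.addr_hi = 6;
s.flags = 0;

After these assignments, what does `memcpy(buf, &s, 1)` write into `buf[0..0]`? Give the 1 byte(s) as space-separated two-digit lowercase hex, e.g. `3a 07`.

rsvd:3 = 0 → 0x0 << 0 → word 0x00
tag:1 = 1 → 0x1 << 3 → word 0x08
addr_hi:3 = 6 → 0x6 << 4 → word 0x68
flags:1 = 0 → 0x0 << 7 → word 0x68
word = 0x68 → little-endian bytes:
  [0]=0x68

68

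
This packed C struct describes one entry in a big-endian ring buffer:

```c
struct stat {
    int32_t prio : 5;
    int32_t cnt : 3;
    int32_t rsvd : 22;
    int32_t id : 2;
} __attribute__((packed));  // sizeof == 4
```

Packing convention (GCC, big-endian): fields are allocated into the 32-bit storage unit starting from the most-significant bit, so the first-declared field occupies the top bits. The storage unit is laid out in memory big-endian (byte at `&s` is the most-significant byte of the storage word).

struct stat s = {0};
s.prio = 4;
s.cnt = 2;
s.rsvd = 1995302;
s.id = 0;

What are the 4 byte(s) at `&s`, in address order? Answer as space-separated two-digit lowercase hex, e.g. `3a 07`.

prio (5b) val=4 bits=0x4 at bit 27: 0x20000000
cnt (3b) val=2 bits=0x2 at bit 24: 0x22000000
rsvd (22b) val=1995302 bits=0x1e7226 at bit 2: 0x2279c898
id (2b) val=0 bits=0x0 at bit 0: 0x2279c898
word = 0x2279c898 → big-endian bytes:
  [0]=0x22  [1]=0x79  [2]=0xc8  [3]=0x98

22 79 c8 98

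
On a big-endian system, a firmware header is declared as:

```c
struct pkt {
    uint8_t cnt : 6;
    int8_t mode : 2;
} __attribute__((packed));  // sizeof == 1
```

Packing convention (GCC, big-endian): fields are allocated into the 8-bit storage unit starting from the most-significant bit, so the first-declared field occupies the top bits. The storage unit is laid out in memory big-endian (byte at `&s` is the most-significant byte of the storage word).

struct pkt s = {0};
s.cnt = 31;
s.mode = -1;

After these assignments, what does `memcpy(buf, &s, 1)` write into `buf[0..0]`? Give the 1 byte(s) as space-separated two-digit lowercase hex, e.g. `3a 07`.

7f

cnt:6 = 31 → 0x1f << 2 → word 0x7c
mode:2 = -1 → 0x3 << 0 → word 0x7f
word = 0x7f → big-endian bytes:
  [0]=0x7f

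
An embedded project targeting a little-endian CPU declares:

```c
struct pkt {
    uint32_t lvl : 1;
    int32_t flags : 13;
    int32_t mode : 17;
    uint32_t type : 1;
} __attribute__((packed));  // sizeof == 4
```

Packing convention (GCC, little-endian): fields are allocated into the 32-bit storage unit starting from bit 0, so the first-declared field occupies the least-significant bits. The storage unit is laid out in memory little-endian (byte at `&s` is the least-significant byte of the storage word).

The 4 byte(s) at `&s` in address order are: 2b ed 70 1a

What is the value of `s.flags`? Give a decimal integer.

-2411

[0]=0x2b [1]=0xed [2]=0x70 [3]=0x1a (little-endian) → word 0x1a70ed2b
lvl [0+:1] = (word>>0) & 0x1 = 1
flags [1+:13] = (word>>1) & 0x1fff = 5781  ←
mode [14+:17] = (word>>14) & 0x1ffff = 27075
type [31+:1] = (word>>31) & 0x1 = 0
flags signed 13b, MSB=1: 5781 - 8192 = -2411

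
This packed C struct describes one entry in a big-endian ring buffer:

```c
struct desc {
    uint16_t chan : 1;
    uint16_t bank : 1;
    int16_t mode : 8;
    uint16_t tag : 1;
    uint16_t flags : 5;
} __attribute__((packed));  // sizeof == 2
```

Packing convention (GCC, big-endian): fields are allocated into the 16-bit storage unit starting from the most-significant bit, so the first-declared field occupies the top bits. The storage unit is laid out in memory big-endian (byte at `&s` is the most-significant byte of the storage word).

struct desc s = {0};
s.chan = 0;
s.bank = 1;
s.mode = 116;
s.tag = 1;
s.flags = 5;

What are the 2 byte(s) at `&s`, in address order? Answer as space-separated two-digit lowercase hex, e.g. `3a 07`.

chan:1 = 0 → 0x0 << 15 → word 0x0000
bank:1 = 1 → 0x1 << 14 → word 0x4000
mode:8 = 116 → 0x74 << 6 → word 0x5d00
tag:1 = 1 → 0x1 << 5 → word 0x5d20
flags:5 = 5 → 0x5 << 0 → word 0x5d25
word = 0x5d25 → big-endian bytes:
  [0]=0x5d  [1]=0x25

5d 25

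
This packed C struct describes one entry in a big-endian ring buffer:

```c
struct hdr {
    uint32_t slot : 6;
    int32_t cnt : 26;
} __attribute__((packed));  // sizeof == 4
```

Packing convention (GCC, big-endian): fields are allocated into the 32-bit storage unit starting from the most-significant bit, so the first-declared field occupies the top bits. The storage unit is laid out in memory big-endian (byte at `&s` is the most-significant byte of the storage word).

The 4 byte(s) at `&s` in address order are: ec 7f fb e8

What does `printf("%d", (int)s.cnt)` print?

8387560

[0]=0xec [1]=0x7f [2]=0xfb [3]=0xe8 (big-endian) → word 0xec7ffbe8
slot:6 @ bit 26 → (0xec7ffbe8>>26)&0x3f = 0x3b
cnt:26 @ bit 0 → (0xec7ffbe8>>0)&0x3ffffff = 0x7ffbe8  ←
cnt signed 26b, MSB=0: value = 8387560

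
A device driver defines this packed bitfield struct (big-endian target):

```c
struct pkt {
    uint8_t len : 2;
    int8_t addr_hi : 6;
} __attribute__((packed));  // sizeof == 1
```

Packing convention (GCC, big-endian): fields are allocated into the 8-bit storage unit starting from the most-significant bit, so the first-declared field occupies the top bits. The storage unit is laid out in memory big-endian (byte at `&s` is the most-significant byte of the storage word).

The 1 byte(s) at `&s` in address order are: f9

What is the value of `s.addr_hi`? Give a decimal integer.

[0]=0xf9 (big-endian) → word 0xf9
len [6+:2] = (word>>6) & 0x3 = 3
addr_hi [0+:6] = (word>>0) & 0x3f = 57  ←
addr_hi signed 6b, MSB=1: 57 - 64 = -7

-7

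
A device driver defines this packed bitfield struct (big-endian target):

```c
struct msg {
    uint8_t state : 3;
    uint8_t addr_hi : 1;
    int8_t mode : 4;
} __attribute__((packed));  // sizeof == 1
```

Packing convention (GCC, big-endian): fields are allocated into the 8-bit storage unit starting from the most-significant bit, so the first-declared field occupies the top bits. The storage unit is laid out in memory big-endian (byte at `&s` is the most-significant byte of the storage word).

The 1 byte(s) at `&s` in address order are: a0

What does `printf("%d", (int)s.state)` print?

[0]=0xa0 (big-endian) → word 0xa0
state [5+:3] = (word>>5) & 0x7 = 5  ←
addr_hi [4+:1] = (word>>4) & 0x1 = 0
mode [0+:4] = (word>>0) & 0xf = 0

5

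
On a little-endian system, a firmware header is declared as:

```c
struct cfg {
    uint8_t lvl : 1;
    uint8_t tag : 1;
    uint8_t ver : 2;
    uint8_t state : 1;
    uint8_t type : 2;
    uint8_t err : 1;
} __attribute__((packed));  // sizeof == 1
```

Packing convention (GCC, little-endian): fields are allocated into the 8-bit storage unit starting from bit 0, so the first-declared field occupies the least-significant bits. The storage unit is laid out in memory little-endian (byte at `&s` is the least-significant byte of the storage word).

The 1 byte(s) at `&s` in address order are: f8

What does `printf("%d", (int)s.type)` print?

3

[0]=0xf8 (little-endian) → word 0xf8
lvl:1 @ bit 0 → (0xf8>>0)&0x1 = 0x0
tag:1 @ bit 1 → (0xf8>>1)&0x1 = 0x0
ver:2 @ bit 2 → (0xf8>>2)&0x3 = 0x2
state:1 @ bit 4 → (0xf8>>4)&0x1 = 0x1
type:2 @ bit 5 → (0xf8>>5)&0x3 = 0x3  ←
err:1 @ bit 7 → (0xf8>>7)&0x1 = 0x1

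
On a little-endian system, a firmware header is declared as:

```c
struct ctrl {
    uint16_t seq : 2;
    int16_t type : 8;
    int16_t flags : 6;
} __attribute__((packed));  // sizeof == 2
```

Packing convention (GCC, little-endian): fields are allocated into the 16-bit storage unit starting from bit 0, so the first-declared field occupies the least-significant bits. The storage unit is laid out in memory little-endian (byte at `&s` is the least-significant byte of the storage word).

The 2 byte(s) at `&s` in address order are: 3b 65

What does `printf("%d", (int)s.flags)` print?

[0]=0x3b [1]=0x65 (little-endian) → word 0x653b
seq:2 @ bit 0 → (0x653b>>0)&0x3 = 0x3
type:8 @ bit 2 → (0x653b>>2)&0xff = 0x4e
flags:6 @ bit 10 → (0x653b>>10)&0x3f = 0x19  ←
flags signed 6b, MSB=0: value = 25

25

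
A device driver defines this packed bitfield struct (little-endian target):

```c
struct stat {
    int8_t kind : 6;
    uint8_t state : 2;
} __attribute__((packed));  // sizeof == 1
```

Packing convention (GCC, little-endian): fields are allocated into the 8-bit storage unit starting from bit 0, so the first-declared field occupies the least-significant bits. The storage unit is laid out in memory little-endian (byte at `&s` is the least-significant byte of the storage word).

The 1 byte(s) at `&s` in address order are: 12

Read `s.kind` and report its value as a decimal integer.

18

[0]=0x12 (little-endian) → word 0x12
kind [0+:6] = (word>>0) & 0x3f = 18  ←
state [6+:2] = (word>>6) & 0x3 = 0
kind signed 6b, MSB=0: value = 18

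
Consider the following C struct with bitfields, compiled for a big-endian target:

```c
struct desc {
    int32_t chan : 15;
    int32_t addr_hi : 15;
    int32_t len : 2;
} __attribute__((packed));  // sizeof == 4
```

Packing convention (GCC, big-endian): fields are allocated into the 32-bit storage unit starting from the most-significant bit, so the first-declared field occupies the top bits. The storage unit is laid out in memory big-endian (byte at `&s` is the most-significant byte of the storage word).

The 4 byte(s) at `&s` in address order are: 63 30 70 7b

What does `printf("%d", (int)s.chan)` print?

[0]=0x63 [1]=0x30 [2]=0x70 [3]=0x7b (big-endian) → word 0x6330707b
chan [17+:15] = (word>>17) & 0x7fff = 12696  ←
addr_hi [2+:15] = (word>>2) & 0x7fff = 7198
len [0+:2] = (word>>0) & 0x3 = 3
chan signed 15b, MSB=0: value = 12696

12696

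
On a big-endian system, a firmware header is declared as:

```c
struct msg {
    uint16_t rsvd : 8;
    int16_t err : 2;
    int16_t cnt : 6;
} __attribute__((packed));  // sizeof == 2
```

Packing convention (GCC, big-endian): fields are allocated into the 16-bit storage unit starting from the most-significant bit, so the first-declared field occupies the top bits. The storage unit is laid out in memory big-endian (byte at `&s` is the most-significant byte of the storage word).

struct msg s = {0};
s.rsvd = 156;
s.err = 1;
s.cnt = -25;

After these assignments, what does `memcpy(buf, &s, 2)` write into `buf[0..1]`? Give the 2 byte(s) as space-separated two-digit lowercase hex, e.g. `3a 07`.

[8+:8] rsvd=156 & 0xff = 0x9c; word=0x9c00
[6+:2] err=1 & 0x3 = 0x1; word=0x9c40
[0+:6] cnt=-25 & 0x3f = 0x27; word=0x9c67
word = 0x9c67 → big-endian bytes:
  [0]=0x9c  [1]=0x67

9c 67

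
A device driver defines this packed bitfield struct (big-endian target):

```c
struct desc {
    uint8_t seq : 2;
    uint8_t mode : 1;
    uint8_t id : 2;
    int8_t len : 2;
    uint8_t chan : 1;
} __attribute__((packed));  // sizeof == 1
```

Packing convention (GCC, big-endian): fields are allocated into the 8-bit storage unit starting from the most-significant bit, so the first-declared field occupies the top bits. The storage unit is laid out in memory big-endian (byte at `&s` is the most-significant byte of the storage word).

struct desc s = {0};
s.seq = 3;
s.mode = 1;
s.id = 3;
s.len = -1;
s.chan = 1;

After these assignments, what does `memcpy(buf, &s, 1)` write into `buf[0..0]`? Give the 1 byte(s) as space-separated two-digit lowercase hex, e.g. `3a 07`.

seq (2b) val=3 bits=0x3 at bit 6: 0xc0
mode (1b) val=1 bits=0x1 at bit 5: 0xe0
id (2b) val=3 bits=0x3 at bit 3: 0xf8
len (2b) val=-1 bits=0x3 at bit 1: 0xfe
chan (1b) val=1 bits=0x1 at bit 0: 0xff
word = 0xff → big-endian bytes:
  [0]=0xff

ff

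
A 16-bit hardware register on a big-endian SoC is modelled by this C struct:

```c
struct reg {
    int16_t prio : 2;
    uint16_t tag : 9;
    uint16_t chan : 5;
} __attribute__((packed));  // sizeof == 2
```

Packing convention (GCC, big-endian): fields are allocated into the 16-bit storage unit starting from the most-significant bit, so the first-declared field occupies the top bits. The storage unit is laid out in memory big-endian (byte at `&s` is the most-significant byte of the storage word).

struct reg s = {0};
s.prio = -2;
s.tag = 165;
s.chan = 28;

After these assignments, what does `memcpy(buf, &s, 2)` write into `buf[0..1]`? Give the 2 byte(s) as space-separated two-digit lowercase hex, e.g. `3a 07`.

94 bc

prio (2b) val=-2 bits=0x2 at bit 14: 0x8000
tag (9b) val=165 bits=0xa5 at bit 5: 0x94a0
chan (5b) val=28 bits=0x1c at bit 0: 0x94bc
word = 0x94bc → big-endian bytes:
  [0]=0x94  [1]=0xbc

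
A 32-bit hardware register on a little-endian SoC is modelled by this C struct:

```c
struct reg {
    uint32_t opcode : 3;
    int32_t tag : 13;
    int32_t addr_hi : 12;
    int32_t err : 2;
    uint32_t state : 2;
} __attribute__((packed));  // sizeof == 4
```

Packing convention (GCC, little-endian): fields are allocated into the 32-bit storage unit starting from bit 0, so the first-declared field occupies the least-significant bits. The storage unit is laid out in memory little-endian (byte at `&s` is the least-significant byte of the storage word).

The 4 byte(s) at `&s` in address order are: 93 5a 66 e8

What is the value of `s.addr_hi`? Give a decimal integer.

-1946

[0]=0x93 [1]=0x5a [2]=0x66 [3]=0xe8 (little-endian) → word 0xe8665a93
opcode [0+:3] = (word>>0) & 0x7 = 3
tag [3+:13] = (word>>3) & 0x1fff = 2898
addr_hi [16+:12] = (word>>16) & 0xfff = 2150  ←
err [28+:2] = (word>>28) & 0x3 = 2
state [30+:2] = (word>>30) & 0x3 = 3
addr_hi signed 12b, MSB=1: 2150 - 4096 = -1946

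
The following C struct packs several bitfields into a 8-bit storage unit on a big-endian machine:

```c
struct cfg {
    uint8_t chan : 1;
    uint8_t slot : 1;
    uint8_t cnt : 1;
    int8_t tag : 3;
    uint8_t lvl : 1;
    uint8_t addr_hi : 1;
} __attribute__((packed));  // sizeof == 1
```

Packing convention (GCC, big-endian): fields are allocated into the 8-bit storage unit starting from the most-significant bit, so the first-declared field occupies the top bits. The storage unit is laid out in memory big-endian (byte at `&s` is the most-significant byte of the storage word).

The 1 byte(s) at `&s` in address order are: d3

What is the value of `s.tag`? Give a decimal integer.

[0]=0xd3 (big-endian) → word 0xd3
chan [7+:1] = (word>>7) & 0x1 = 1
slot [6+:1] = (word>>6) & 0x1 = 1
cnt [5+:1] = (word>>5) & 0x1 = 0
tag [2+:3] = (word>>2) & 0x7 = 4  ←
lvl [1+:1] = (word>>1) & 0x1 = 1
addr_hi [0+:1] = (word>>0) & 0x1 = 1
tag signed 3b, MSB=1: 4 - 8 = -4

-4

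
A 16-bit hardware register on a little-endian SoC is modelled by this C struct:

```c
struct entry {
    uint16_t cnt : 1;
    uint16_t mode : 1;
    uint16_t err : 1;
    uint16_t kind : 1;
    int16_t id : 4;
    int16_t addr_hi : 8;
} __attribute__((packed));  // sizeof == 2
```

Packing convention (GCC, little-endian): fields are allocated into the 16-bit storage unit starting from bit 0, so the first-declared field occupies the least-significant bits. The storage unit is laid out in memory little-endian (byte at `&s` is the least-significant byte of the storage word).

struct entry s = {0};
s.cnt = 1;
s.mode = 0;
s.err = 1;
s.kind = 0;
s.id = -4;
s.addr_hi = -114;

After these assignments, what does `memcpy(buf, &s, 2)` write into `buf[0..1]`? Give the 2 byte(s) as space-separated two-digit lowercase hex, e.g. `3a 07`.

c5 8e

[0+:1] cnt=1 & 0x1 = 0x1; word=0x0001
[1+:1] mode=0 & 0x1 = 0x0; word=0x0001
[2+:1] err=1 & 0x1 = 0x1; word=0x0005
[3+:1] kind=0 & 0x1 = 0x0; word=0x0005
[4+:4] id=-4 & 0xf = 0xc; word=0x00c5
[8+:8] addr_hi=-114 & 0xff = 0x8e; word=0x8ec5
word = 0x8ec5 → little-endian bytes:
  [0]=0xc5  [1]=0x8e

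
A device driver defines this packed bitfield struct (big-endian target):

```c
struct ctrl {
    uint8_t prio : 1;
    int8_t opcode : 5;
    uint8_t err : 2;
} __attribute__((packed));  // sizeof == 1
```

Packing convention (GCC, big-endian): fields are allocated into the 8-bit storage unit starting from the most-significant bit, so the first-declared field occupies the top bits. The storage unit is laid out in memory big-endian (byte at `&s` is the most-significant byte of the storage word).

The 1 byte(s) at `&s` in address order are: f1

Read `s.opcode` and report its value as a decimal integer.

-4

[0]=0xf1 (big-endian) → word 0xf1
prio:1 @ bit 7 → (0xf1>>7)&0x1 = 0x1
opcode:5 @ bit 2 → (0xf1>>2)&0x1f = 0x1c  ←
err:2 @ bit 0 → (0xf1>>0)&0x3 = 0x1
opcode signed 5b, MSB=1: 28 - 32 = -4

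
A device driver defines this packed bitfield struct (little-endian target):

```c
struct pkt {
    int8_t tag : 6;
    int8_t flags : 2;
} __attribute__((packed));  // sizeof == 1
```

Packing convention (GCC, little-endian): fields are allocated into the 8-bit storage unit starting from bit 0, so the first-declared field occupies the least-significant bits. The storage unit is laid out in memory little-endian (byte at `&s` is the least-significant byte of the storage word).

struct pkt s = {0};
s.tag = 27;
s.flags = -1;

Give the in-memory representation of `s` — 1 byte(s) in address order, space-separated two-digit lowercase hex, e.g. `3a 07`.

[0+:6] tag=27 & 0x3f = 0x1b; word=0x1b
[6+:2] flags=-1 & 0x3 = 0x3; word=0xdb
word = 0xdb → little-endian bytes:
  [0]=0xdb

db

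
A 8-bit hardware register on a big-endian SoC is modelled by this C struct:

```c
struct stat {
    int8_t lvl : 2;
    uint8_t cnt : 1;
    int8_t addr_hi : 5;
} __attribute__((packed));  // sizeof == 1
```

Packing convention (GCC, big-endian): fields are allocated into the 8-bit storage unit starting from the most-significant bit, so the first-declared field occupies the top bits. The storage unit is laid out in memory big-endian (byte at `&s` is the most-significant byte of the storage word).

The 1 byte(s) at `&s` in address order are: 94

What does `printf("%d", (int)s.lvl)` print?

-2

[0]=0x94 (big-endian) → word 0x94
lvl:2 @ bit 6 → (0x94>>6)&0x3 = 0x2  ←
cnt:1 @ bit 5 → (0x94>>5)&0x1 = 0x0
addr_hi:5 @ bit 0 → (0x94>>0)&0x1f = 0x14
lvl signed 2b, MSB=1: 2 - 4 = -2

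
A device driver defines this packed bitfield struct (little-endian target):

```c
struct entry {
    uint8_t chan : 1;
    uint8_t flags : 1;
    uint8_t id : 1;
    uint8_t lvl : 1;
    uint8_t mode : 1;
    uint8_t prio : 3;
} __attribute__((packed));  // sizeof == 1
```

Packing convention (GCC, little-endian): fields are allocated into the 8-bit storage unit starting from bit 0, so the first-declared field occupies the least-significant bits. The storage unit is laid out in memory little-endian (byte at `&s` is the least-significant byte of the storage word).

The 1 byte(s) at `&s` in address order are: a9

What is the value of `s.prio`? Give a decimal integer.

5

[0]=0xa9 (little-endian) → word 0xa9
chan:1 @ bit 0 → (0xa9>>0)&0x1 = 0x1
flags:1 @ bit 1 → (0xa9>>1)&0x1 = 0x0
id:1 @ bit 2 → (0xa9>>2)&0x1 = 0x0
lvl:1 @ bit 3 → (0xa9>>3)&0x1 = 0x1
mode:1 @ bit 4 → (0xa9>>4)&0x1 = 0x0
prio:3 @ bit 5 → (0xa9>>5)&0x7 = 0x5  ←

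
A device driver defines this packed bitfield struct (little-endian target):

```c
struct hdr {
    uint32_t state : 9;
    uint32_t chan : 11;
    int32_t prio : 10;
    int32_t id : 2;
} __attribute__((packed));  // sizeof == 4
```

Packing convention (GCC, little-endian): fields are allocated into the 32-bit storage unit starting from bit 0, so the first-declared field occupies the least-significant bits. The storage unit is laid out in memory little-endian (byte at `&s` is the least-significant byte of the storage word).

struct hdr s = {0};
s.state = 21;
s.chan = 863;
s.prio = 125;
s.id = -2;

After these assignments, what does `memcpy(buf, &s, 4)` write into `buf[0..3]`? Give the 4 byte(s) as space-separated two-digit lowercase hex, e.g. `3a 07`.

[0+:9] state=21 & 0x1ff = 0x15; word=0x00000015
[9+:11] chan=863 & 0x7ff = 0x35f; word=0x0006be15
[20+:10] prio=125 & 0x3ff = 0x7d; word=0x07d6be15
[30+:2] id=-2 & 0x3 = 0x2; word=0x87d6be15
word = 0x87d6be15 → little-endian bytes:
  [0]=0x15  [1]=0xbe  [2]=0xd6  [3]=0x87

15 be d6 87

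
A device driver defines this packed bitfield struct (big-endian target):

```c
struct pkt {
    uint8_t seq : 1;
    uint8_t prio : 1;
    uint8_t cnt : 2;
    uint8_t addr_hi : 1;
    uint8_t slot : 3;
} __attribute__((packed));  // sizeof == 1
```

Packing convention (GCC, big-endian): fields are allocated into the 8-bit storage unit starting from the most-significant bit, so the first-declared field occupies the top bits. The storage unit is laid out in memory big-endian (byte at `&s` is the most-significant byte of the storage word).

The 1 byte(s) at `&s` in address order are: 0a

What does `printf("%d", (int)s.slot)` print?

[0]=0x0a (big-endian) → word 0x0a
seq [7+:1] = (word>>7) & 0x1 = 0
prio [6+:1] = (word>>6) & 0x1 = 0
cnt [4+:2] = (word>>4) & 0x3 = 0
addr_hi [3+:1] = (word>>3) & 0x1 = 1
slot [0+:3] = (word>>0) & 0x7 = 2  ←

2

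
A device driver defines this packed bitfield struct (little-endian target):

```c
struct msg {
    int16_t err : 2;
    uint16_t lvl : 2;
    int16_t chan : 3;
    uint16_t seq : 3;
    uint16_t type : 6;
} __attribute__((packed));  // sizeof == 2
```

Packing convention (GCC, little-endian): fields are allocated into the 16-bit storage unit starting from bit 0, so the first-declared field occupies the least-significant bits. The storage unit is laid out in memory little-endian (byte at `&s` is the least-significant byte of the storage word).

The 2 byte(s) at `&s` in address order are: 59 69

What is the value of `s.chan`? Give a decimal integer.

-3

[0]=0x59 [1]=0x69 (little-endian) → word 0x6959
err:2 @ bit 0 → (0x6959>>0)&0x3 = 0x1
lvl:2 @ bit 2 → (0x6959>>2)&0x3 = 0x2
chan:3 @ bit 4 → (0x6959>>4)&0x7 = 0x5  ←
seq:3 @ bit 7 → (0x6959>>7)&0x7 = 0x2
type:6 @ bit 10 → (0x6959>>10)&0x3f = 0x1a
chan signed 3b, MSB=1: 5 - 8 = -3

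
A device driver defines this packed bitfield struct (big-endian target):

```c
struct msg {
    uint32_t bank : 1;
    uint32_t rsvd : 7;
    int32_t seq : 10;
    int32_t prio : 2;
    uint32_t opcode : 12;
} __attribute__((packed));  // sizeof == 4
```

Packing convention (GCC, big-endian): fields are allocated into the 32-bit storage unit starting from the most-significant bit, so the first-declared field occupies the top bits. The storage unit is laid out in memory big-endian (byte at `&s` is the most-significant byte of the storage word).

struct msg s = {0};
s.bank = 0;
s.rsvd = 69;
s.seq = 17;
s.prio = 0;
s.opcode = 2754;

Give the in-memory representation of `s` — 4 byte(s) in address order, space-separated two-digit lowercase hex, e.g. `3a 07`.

45 04 4a c2

bank:1 = 0 → 0x0 << 31 → word 0x00000000
rsvd:7 = 69 → 0x45 << 24 → word 0x45000000
seq:10 = 17 → 0x11 << 14 → word 0x45044000
prio:2 = 0 → 0x0 << 12 → word 0x45044000
opcode:12 = 2754 → 0xac2 << 0 → word 0x45044ac2
word = 0x45044ac2 → big-endian bytes:
  [0]=0x45  [1]=0x04  [2]=0x4a  [3]=0xc2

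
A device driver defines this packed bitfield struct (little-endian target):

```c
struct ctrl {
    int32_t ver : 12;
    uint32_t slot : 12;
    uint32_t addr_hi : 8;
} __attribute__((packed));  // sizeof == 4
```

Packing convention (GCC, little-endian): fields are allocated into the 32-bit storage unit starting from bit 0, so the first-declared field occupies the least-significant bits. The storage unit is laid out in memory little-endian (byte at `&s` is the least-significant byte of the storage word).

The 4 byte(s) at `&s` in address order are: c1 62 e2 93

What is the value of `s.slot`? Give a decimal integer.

3622

[0]=0xc1 [1]=0x62 [2]=0xe2 [3]=0x93 (little-endian) → word 0x93e262c1
ver [0+:12] = (word>>0) & 0xfff = 705
slot [12+:12] = (word>>12) & 0xfff = 3622  ←
addr_hi [24+:8] = (word>>24) & 0xff = 147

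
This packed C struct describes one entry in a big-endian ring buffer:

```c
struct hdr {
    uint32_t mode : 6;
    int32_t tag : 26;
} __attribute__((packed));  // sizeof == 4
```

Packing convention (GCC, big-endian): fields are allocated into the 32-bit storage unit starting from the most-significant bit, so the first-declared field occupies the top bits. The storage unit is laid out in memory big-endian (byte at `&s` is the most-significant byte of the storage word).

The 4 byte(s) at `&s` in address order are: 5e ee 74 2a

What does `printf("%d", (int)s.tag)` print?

-17927126

[0]=0x5e [1]=0xee [2]=0x74 [3]=0x2a (big-endian) → word 0x5eee742a
mode:6 @ bit 26 → (0x5eee742a>>26)&0x3f = 0x17
tag:26 @ bit 0 → (0x5eee742a>>0)&0x3ffffff = 0x2ee742a  ←
tag signed 26b, MSB=1: 49181738 - 67108864 = -17927126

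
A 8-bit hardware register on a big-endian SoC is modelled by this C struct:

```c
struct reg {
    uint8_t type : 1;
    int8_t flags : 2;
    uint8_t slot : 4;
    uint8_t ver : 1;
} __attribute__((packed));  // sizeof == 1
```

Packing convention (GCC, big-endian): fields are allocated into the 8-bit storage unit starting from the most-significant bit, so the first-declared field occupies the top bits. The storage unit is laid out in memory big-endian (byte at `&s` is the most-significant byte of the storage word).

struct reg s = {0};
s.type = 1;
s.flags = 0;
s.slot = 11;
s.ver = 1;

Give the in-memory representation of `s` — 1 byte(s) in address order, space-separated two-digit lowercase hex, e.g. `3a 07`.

type:1 = 1 → 0x1 << 7 → word 0x80
flags:2 = 0 → 0x0 << 5 → word 0x80
slot:4 = 11 → 0xb << 1 → word 0x96
ver:1 = 1 → 0x1 << 0 → word 0x97
word = 0x97 → big-endian bytes:
  [0]=0x97

97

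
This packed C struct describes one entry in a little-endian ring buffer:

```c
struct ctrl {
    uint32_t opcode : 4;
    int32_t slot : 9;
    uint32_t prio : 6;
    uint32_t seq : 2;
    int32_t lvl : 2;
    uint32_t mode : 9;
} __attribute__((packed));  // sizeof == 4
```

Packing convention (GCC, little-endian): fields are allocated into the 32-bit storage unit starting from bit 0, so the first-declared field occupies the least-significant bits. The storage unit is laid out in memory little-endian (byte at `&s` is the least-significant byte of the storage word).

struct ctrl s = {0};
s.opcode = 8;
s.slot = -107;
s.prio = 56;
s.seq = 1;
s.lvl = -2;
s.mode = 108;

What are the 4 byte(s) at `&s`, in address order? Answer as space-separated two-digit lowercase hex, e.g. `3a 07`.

58 19 4f 36

[0+:4] opcode=8 & 0xf = 0x8; word=0x00000008
[4+:9] slot=-107 & 0x1ff = 0x195; word=0x00001958
[13+:6] prio=56 & 0x3f = 0x38; word=0x00071958
[19+:2] seq=1 & 0x3 = 0x1; word=0x000f1958
[21+:2] lvl=-2 & 0x3 = 0x2; word=0x004f1958
[23+:9] mode=108 & 0x1ff = 0x6c; word=0x364f1958
word = 0x364f1958 → little-endian bytes:
  [0]=0x58  [1]=0x19  [2]=0x4f  [3]=0x36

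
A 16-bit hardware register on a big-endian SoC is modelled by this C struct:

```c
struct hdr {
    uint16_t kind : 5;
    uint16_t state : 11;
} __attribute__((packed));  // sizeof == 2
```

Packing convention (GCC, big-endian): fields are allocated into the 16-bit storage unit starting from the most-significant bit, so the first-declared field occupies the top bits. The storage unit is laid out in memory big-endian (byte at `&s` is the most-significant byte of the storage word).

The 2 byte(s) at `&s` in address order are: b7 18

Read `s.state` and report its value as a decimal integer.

[0]=0xb7 [1]=0x18 (big-endian) → word 0xb718
kind [11+:5] = (word>>11) & 0x1f = 22
state [0+:11] = (word>>0) & 0x7ff = 1816  ←

1816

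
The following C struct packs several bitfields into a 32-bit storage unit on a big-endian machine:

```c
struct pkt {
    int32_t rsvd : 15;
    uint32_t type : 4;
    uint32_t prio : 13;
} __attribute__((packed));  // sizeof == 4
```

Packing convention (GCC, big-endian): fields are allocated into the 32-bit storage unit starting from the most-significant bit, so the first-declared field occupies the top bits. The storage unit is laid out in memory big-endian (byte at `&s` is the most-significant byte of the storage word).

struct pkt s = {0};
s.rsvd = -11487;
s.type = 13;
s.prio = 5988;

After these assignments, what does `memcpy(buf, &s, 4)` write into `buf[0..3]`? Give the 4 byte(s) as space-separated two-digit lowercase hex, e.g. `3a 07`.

rsvd:15 = -11487 → 0x5321 << 17 → word 0xa6420000
type:4 = 13 → 0xd << 13 → word 0xa643a000
prio:13 = 5988 → 0x1764 << 0 → word 0xa643b764
word = 0xa643b764 → big-endian bytes:
  [0]=0xa6  [1]=0x43  [2]=0xb7  [3]=0x64

a6 43 b7 64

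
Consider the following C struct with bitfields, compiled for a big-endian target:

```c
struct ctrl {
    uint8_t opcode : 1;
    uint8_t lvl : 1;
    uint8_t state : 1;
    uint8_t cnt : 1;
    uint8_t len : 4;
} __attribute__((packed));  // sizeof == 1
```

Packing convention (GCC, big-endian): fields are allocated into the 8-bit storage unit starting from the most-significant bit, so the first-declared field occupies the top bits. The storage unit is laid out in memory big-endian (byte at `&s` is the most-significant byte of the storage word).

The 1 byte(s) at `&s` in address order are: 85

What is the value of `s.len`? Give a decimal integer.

[0]=0x85 (big-endian) → word 0x85
opcode:1 @ bit 7 → (0x85>>7)&0x1 = 0x1
lvl:1 @ bit 6 → (0x85>>6)&0x1 = 0x0
state:1 @ bit 5 → (0x85>>5)&0x1 = 0x0
cnt:1 @ bit 4 → (0x85>>4)&0x1 = 0x0
len:4 @ bit 0 → (0x85>>0)&0xf = 0x5  ←

5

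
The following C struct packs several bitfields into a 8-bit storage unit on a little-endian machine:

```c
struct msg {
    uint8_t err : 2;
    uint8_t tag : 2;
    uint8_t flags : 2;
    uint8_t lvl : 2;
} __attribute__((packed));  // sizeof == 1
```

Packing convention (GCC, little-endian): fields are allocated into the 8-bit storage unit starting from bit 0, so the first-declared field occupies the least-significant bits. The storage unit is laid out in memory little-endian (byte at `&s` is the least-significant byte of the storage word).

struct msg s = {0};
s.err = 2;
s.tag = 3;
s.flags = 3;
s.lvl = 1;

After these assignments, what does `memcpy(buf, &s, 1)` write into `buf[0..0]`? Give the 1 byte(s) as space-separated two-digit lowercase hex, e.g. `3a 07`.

7e

err (2b) val=2 bits=0x2 at bit 0: 0x02
tag (2b) val=3 bits=0x3 at bit 2: 0x0e
flags (2b) val=3 bits=0x3 at bit 4: 0x3e
lvl (2b) val=1 bits=0x1 at bit 6: 0x7e
word = 0x7e → little-endian bytes:
  [0]=0x7e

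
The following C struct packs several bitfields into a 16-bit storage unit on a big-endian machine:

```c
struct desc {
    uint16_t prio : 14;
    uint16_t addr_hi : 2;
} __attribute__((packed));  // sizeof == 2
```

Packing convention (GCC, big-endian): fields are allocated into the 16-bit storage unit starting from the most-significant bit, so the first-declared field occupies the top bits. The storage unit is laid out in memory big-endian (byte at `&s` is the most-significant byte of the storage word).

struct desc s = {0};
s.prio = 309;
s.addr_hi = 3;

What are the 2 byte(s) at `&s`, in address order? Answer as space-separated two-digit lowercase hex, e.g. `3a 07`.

04 d7

prio:14 = 309 → 0x135 << 2 → word 0x04d4
addr_hi:2 = 3 → 0x3 << 0 → word 0x04d7
word = 0x04d7 → big-endian bytes:
  [0]=0x04  [1]=0xd7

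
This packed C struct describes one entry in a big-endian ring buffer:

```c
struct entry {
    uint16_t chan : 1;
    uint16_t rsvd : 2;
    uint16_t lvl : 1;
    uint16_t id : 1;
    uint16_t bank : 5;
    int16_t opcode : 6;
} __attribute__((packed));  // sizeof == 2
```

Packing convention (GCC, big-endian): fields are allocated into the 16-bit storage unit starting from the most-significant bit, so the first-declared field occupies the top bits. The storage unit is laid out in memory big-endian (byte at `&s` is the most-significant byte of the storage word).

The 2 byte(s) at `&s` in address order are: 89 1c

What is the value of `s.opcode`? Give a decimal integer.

[0]=0x89 [1]=0x1c (big-endian) → word 0x891c
chan:1 @ bit 15 → (0x891c>>15)&0x1 = 0x1
rsvd:2 @ bit 13 → (0x891c>>13)&0x3 = 0x0
lvl:1 @ bit 12 → (0x891c>>12)&0x1 = 0x0
id:1 @ bit 11 → (0x891c>>11)&0x1 = 0x1
bank:5 @ bit 6 → (0x891c>>6)&0x1f = 0x4
opcode:6 @ bit 0 → (0x891c>>0)&0x3f = 0x1c  ←
opcode signed 6b, MSB=0: value = 28

28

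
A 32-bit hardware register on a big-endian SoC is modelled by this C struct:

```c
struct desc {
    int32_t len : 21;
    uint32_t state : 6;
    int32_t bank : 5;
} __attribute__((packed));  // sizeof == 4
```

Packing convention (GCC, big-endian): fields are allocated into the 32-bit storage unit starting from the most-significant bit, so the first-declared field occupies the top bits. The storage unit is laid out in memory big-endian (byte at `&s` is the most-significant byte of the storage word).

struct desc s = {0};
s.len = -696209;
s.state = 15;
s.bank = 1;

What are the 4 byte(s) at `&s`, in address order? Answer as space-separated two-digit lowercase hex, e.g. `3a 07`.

ab 03 79 e1

[11+:21] len=-696209 & 0x1fffff = 0x15606f; word=0xab037800
[5+:6] state=15 & 0x3f = 0xf; word=0xab0379e0
[0+:5] bank=1 & 0x1f = 0x1; word=0xab0379e1
word = 0xab0379e1 → big-endian bytes:
  [0]=0xab  [1]=0x03  [2]=0x79  [3]=0xe1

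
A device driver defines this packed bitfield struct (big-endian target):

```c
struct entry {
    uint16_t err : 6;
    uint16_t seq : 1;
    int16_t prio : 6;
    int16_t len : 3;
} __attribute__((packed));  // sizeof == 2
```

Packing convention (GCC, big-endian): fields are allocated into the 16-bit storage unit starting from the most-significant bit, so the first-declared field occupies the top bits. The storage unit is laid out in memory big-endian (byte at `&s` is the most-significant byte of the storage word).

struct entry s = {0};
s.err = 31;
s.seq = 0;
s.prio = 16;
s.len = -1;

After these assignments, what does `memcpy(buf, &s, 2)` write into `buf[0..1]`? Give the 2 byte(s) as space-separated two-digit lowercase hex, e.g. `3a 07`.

[10+:6] err=31 & 0x3f = 0x1f; word=0x7c00
[9+:1] seq=0 & 0x1 = 0x0; word=0x7c00
[3+:6] prio=16 & 0x3f = 0x10; word=0x7c80
[0+:3] len=-1 & 0x7 = 0x7; word=0x7c87
word = 0x7c87 → big-endian bytes:
  [0]=0x7c  [1]=0x87

7c 87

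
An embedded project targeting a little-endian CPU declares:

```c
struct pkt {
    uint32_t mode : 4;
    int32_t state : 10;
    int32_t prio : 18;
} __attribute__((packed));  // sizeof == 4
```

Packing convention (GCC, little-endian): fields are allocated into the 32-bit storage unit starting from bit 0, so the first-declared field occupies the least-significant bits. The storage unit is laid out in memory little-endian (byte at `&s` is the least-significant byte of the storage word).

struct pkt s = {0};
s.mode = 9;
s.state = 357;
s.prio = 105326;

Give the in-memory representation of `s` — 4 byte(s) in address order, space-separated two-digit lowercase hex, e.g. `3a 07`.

59 96 db 66

mode:4 = 9 → 0x9 << 0 → word 0x00000009
state:10 = 357 → 0x165 << 4 → word 0x00001659
prio:18 = 105326 → 0x19b6e << 14 → word 0x66db9659
word = 0x66db9659 → little-endian bytes:
  [0]=0x59  [1]=0x96  [2]=0xdb  [3]=0x66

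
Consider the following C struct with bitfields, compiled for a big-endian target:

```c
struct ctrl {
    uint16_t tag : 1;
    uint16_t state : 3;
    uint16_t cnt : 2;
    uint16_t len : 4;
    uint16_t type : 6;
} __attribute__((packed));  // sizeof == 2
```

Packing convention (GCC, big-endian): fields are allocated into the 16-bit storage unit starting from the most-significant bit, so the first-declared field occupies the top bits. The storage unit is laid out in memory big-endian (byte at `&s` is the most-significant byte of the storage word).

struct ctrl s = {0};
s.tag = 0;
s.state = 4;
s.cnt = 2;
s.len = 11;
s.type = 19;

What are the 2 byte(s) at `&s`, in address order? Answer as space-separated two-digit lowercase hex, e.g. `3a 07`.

4a d3

tag (1b) val=0 bits=0x0 at bit 15: 0x0000
state (3b) val=4 bits=0x4 at bit 12: 0x4000
cnt (2b) val=2 bits=0x2 at bit 10: 0x4800
len (4b) val=11 bits=0xb at bit 6: 0x4ac0
type (6b) val=19 bits=0x13 at bit 0: 0x4ad3
word = 0x4ad3 → big-endian bytes:
  [0]=0x4a  [1]=0xd3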